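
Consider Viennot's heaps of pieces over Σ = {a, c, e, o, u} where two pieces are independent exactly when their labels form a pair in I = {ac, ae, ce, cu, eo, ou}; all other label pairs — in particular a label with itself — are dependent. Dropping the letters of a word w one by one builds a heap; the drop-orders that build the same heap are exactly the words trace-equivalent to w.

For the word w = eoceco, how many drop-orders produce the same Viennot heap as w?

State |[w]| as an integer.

drop 0:e onto floor
drop 1:o onto floor
drop 2:c onto {1:o}
drop 3:e onto {0:e}
drop 4:c onto {2:c}
drop 5:o onto {4:c}
ground layer = {0:e, 1:o}
drop-orders for the pieces not yet dropped (sum over which currently-grounded one goes next):
  1 to go: {3} 1  {5} 1
  2 to go: {0,3} 1  {3,5} 2  {4,5} 1
  3 to go: {0,3,5} 3  {2,4,5} 1  {3,4,5} 3
  4 to go: {0,3,4,5} 6  {1,2,4,5} 1  {2,3,4,5} 4
  if 0:e drops first: 5 orders
  if 1:o drops first: 10 orders
heap linearizations: 15

15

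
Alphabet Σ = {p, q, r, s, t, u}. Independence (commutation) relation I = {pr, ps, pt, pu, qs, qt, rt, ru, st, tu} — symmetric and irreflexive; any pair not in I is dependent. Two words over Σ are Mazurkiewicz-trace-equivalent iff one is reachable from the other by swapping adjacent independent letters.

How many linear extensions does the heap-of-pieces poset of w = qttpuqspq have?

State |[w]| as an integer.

drop 0:q onto floor
drop 1:t onto floor
drop 2:t onto {1:t}
drop 3:p onto {0:q}
drop 4:u onto {0:q}
drop 5:q onto {3:p, 4:u}
drop 6:s onto {4:u}
drop 7:p onto {5:q}
drop 8:q onto {7:p}
ground layer = {0:q, 1:t}
drop-orders for the pieces not yet dropped (sum over which currently-grounded one goes next):
  1 to go: {2} 1  {6} 1  {8} 1
  2 to go: {1,2} 1  {2,6} 2  {2,8} 2  {6,8} 2  {7,8} 1
  3 to go: {1,2,6} 3  {1,2,8} 3  {2,6,8} 6  {2,7,8} 3  {5,7,8} 1  {6,7,8} 3
  4 to go: {1,2,6,8} 12  {1,2,7,8} 6  {2,5,7,8} 4  {2,6,7,8} 12  {3,5,7,8} 1  {5,6,7,8} 4
  5 to go: {1,2,5,7,8} 10  {1,2,6,7,8} 30  {2,3,5,7,8} 5  {2,5,6,7,8} 20  {3,5,6,7,8} 5  {4,5,6,7,8} 4
  6 to go: {1,2,3,5,7,8} 15  {1,2,5,6,7,8} 60  {2,3,5,6,7,8} 30  {2,4,5,6,7,8} 24  {3,4,5,6,7,8} 9
  7 to go: {0,3,4,5,6,7,8} 9  {1,2,3,5,6,7,8} 105  {1,2,4,5,6,7,8} 84  {2,3,4,5,6,7,8} 63
  if 0:q drops first: 252 orders
  if 1:t drops first: 72 orders
heap linearizations: 324

324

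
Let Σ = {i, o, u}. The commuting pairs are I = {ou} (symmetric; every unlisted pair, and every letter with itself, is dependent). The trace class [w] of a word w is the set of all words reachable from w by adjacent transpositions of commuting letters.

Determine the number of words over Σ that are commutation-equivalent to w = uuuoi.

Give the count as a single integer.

drop 0:u onto floor
drop 1:u onto {0:u}
drop 2:u onto {1:u}
drop 3:o onto floor
drop 4:i onto {2:u, 3:o}
ground layer = {0:u, 3:o}
drop-orders for the pieces not yet dropped (sum over which currently-grounded one goes next):
  1 to go: {4} 1
  2 to go: {2,4} 1  {3,4} 1
  3 to go: {1,2,4} 1  {2,3,4} 2
  if 0:u drops first: 3 orders
  if 3:o drops first: 1 orders
heap linearizations: 4

4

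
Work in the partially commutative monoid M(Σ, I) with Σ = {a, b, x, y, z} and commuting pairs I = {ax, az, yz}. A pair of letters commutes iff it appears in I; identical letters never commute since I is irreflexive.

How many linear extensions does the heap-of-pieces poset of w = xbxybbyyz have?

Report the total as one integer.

3

0(x) covers ∅
1(b) covers 0:x
2(x) covers 1:b
3(y) covers 2:x
4(b) covers 3:y
5(b) covers 4:b
6(y) covers 5:b
7(y) covers 6:y
8(z) covers 5:b
floor of heap: 0:x
completions by unplaced set U, small U first (add the entries for U minus each lowest piece of U):
  |U|=1: {7}:1  {8}:1
  |U|=2: {6,7}:1  {7,8}:2
  |U|=3: {6,7,8}:3
  |U|=4: {5,6,7,8}:3
  |U|=5: {4,5,6,7,8}:3
  |U|=6: {3,4,5,6,7,8}:3
  |U|=7: {2,3,4,5,6,7,8}:3
  start at 0(x): 3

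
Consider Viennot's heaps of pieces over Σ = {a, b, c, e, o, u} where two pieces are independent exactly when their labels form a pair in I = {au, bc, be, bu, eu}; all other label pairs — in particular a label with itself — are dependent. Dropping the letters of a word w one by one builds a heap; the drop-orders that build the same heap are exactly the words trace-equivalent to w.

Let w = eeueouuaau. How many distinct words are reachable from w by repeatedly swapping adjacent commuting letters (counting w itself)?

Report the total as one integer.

drop 0:e onto floor
drop 1:e onto {0:e}
drop 2:u onto floor
drop 3:e onto {1:e}
drop 4:o onto {2:u, 3:e}
drop 5:u onto {4:o}
drop 6:u onto {5:u}
drop 7:a onto {4:o}
drop 8:a onto {7:a}
drop 9:u onto {6:u}
ground layer = {0:e, 2:u}
drop-orders for the pieces not yet dropped (sum over which currently-grounded one goes next):
  1 to go: {8} 1  {9} 1
  2 to go: {6,9} 1  {7,8} 1  {8,9} 2
  3 to go: {5,6,9} 1  {6,8,9} 3  {7,8,9} 3
  4 to go: {5,6,8,9} 4  {6,7,8,9} 6
  5 to go: {5,6,7,8,9} 10
  6 to go: {4,5,6,7,8,9} 10
  7 to go: {2,4,5,6,7,8,9} 10  {3,4,5,6,7,8,9} 10
  8 to go: {1,3,4,5,6,7,8,9} 10  {2,3,4,5,6,7,8,9} 20
  if 0:e drops first: 30 orders
  if 2:u drops first: 10 orders
heap linearizations: 40

40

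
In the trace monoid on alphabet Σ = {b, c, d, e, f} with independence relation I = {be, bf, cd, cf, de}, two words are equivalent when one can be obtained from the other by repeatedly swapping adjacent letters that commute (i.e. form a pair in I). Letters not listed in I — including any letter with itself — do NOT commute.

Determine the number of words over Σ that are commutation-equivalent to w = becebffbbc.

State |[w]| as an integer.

68

drop 0:b onto floor
drop 1:e onto floor
drop 2:c onto {0:b, 1:e}
drop 3:e onto {2:c}
drop 4:b onto {2:c}
drop 5:f onto {3:e}
drop 6:f onto {5:f}
drop 7:b onto {4:b}
drop 8:b onto {7:b}
drop 9:c onto {3:e, 8:b}
ground layer = {0:b, 1:e}
drop-orders for the pieces not yet dropped (sum over which currently-grounded one goes next):
  1 to go: {6} 1  {9} 1
  2 to go: {5,6} 1  {6,9} 2  {8,9} 1
  3 to go: {5,6,9} 3  {6,8,9} 3  {7,8,9} 1
  4 to go: {3,5,6,9} 3  {4,7,8,9} 1  {5,6,8,9} 6  {6,7,8,9} 4
  5 to go: {3,5,6,8,9} 9  {4,6,7,8,9} 5  {5,6,7,8,9} 10
  6 to go: {3,5,6,7,8,9} 19  {4,5,6,7,8,9} 15
  7 to go: {3,4,5,6,7,8,9} 34
  8 to go: {2,3,4,5,6,7,8,9} 34
  if 0:b drops first: 34 orders
  if 1:e drops first: 34 orders
heap linearizations: 68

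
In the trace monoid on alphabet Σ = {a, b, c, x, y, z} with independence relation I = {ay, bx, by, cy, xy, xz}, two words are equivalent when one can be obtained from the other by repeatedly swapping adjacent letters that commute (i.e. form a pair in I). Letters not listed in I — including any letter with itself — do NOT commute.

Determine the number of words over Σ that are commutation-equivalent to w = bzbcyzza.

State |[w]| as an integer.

piece 0:b — minimal
piece 1:z rests on {0:b}
piece 2:b rests on {1:z}
piece 3:c rests on {2:b}
piece 4:y rests on {1:z}
piece 5:z rests on {3:c, 4:y}
piece 6:z rests on {5:z}
piece 7:a rests on {6:z}
minimal pieces: {0:b}
ways to finish when only these pieces remain (= sum over removing one remaining piece with nothing left below it):
  1 left: {7}→1
  2 left: {6,7}→1
  3 left: {5,6,7}→1
  4 left: {3,5,6,7}→1  {4,5,6,7}→1
  5 left: {2,3,5,6,7}→1  {3,4,5,6,7}→2
  6 left: {2,3,4,5,6,7}→3
  placing 0:b first → 3 extensions

3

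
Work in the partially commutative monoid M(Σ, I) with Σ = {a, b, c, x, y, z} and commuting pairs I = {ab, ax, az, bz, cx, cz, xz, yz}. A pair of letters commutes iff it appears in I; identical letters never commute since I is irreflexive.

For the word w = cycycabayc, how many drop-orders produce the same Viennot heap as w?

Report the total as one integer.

3

0(c) covers ∅
1(y) covers 0:c
2(c) covers 1:y
3(y) covers 2:c
4(c) covers 3:y
5(a) covers 4:c
6(b) covers 4:c
7(a) covers 5:a
8(y) covers 6:b, 7:a
9(c) covers 8:y
floor of heap: 0:c
completions by unplaced set U, small U first (add the entries for U minus each lowest piece of U):
  |U|=1: {9}:1
  |U|=2: {8,9}:1
  |U|=3: {6,8,9}:1  {7,8,9}:1
  |U|=4: {5,7,8,9}:1  {6,7,8,9}:2
  |U|=5: {5,6,7,8,9}:3
  |U|=6: {4,5,6,7,8,9}:3
  |U|=7: {3,4,5,6,7,8,9}:3
  |U|=8: {2,3,4,5,6,7,8,9}:3
  start at 0(c): 3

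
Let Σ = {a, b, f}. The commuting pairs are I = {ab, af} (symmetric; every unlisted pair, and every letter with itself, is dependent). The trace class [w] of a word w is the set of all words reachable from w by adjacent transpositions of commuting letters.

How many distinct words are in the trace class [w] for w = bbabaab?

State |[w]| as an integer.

35

drop 0:b onto floor
drop 1:b onto {0:b}
drop 2:a onto floor
drop 3:b onto {1:b}
drop 4:a onto {2:a}
drop 5:a onto {4:a}
drop 6:b onto {3:b}
ground layer = {0:b, 2:a}
drop-orders for the pieces not yet dropped (sum over which currently-grounded one goes next):
  1 to go: {5} 1  {6} 1
  2 to go: {3,6} 1  {4,5} 1  {5,6} 2
  3 to go: {1,3,6} 1  {2,4,5} 1  {3,5,6} 3  {4,5,6} 3
  4 to go: {0,1,3,6} 1  {1,3,5,6} 4  {2,4,5,6} 4  {3,4,5,6} 6
  5 to go: {0,1,3,5,6} 5  {1,3,4,5,6} 10  {2,3,4,5,6} 10
  if 0:b drops first: 20 orders
  if 2:a drops first: 15 orders
heap linearizations: 35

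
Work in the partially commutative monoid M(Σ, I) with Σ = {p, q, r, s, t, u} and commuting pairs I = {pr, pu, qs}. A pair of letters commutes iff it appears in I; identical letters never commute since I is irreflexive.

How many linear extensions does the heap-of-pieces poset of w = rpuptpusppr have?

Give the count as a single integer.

36

drop 0:r onto floor
drop 1:p onto floor
drop 2:u onto {0:r}
drop 3:p onto {1:p}
drop 4:t onto {2:u, 3:p}
drop 5:p onto {4:t}
drop 6:u onto {4:t}
drop 7:s onto {5:p, 6:u}
drop 8:p onto {7:s}
drop 9:p onto {8:p}
drop 10:r onto {7:s}
ground layer = {0:r, 1:p}
drop-orders for the pieces not yet dropped (sum over which currently-grounded one goes next):
  1 to go: {9} 1  {10} 1
  2 to go: {8,9} 1  {9,10} 2
  3 to go: {8,9,10} 3
  4 to go: {7,8,9,10} 3
  5 to go: {5,7,8,9,10} 3  {6,7,8,9,10} 3
  6 to go: {5,6,7,8,9,10} 6
  7 to go: {4,5,6,7,8,9,10} 6
  8 to go: {2,4,5,6,7,8,9,10} 6  {3,4,5,6,7,8,9,10} 6
  9 to go: {0,2,4,5,6,7,8,9,10} 6  {1,3,4,5,6,7,8,9,10} 6  {2,3,4,5,6,7,8,9,10} 12
  if 0:r drops first: 18 orders
  if 1:p drops first: 18 orders
heap linearizations: 36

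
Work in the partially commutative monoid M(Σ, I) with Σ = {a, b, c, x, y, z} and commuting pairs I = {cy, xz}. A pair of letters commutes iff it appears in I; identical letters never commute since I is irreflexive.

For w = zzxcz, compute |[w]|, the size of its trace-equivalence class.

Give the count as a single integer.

piece 0:z — minimal
piece 1:z rests on {0:z}
piece 2:x — minimal
piece 3:c rests on {1:z, 2:x}
piece 4:z rests on {3:c}
minimal pieces: {0:z, 2:x}
ways to finish when only these pieces remain (= sum over removing one remaining piece with nothing left below it):
  1 left: {4}→1
  2 left: {3,4}→1
  3 left: {1,3,4}→1  {2,3,4}→1
  placing 0:z first → 2 extensions
  placing 2:x first → 1 extensions
total linear extensions = 3

3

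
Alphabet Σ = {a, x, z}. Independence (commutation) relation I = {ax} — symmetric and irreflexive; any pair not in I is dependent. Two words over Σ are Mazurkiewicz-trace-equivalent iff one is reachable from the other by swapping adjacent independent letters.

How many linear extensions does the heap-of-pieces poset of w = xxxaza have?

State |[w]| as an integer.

4

0(x) covers ∅
1(x) covers 0:x
2(x) covers 1:x
3(a) covers ∅
4(z) covers 2:x, 3:a
5(a) covers 4:z
floor of heap: 0:x, 3:a
completions by unplaced set U, small U first (add the entries for U minus each lowest piece of U):
  |U|=1: {5}:1
  |U|=2: {4,5}:1
  |U|=3: {2,4,5}:1  {3,4,5}:1
  |U|=4: {1,2,4,5}:1  {2,3,4,5}:2
  start at 0(x): 3
  start at 3(a): 1
sum over floor = 4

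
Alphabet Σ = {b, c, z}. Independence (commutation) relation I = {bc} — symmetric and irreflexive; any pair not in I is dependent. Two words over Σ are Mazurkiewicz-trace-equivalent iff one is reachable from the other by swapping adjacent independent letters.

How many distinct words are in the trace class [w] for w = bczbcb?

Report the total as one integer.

piece 0:b — minimal
piece 1:c — minimal
piece 2:z rests on {0:b, 1:c}
piece 3:b rests on {2:z}
piece 4:c rests on {2:z}
piece 5:b rests on {3:b}
minimal pieces: {0:b, 1:c}
ways to finish when only these pieces remain (= sum over removing one remaining piece with nothing left below it):
  1 left: {4}→1  {5}→1
  2 left: {3,5}→1  {4,5}→2
  3 left: {3,4,5}→3
  4 left: {2,3,4,5}→3
  placing 0:b first → 3 extensions
  placing 1:c first → 3 extensions
total linear extensions = 6

6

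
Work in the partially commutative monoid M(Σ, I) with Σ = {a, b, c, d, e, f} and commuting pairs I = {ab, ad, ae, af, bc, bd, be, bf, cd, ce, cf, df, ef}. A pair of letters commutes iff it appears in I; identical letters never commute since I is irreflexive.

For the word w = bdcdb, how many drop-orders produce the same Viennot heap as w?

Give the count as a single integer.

30

drop 0:b onto floor
drop 1:d onto floor
drop 2:c onto floor
drop 3:d onto {1:d}
drop 4:b onto {0:b}
ground layer = {0:b, 1:d, 2:c}
drop-orders for the pieces not yet dropped (sum over which currently-grounded one goes next):
  1 to go: {2} 1  {3} 1  {4} 1
  2 to go: {0,4} 1  {1,3} 1  {2,3} 2  {2,4} 2  {3,4} 2
  3 to go: {0,2,4} 3  {0,3,4} 3  {1,2,3} 3  {1,3,4} 3  {2,3,4} 6
  if 0:b drops first: 12 orders
  if 1:d drops first: 12 orders
  if 2:c drops first: 6 orders
heap linearizations: 30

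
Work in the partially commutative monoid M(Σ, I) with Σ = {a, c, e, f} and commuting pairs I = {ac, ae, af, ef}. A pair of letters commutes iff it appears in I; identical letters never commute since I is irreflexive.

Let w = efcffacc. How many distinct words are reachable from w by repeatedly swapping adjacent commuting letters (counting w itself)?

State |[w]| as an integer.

16

#0=e has no predecessor
#1=f has no predecessor
#2=c depends on [0:e, 1:f]
#3=f depends on [2:c]
#4=f depends on [3:f]
#5=a has no predecessor
#6=c depends on [4:f]
#7=c depends on [6:c]
sources: [0:e, 1:f, 5:a]
N(rest) = Σ N(rest − s) over sources s of rest; N(one piece) = 1:
  size 1 → [5]=1  [7]=1
  size 2 → [5,7]=2  [6,7]=1
  size 3 → [4,6,7]=1  [5,6,7]=3
  size 4 → [3,4,6,7]=1  [4,5,6,7]=4
  size 5 → [2,3,4,6,7]=1  [3,4,5,6,7]=5
  size 6 → [0,2,3,4,6,7]=1  [1,2,3,4,6,7]=1  [2,3,4,5,6,7]=6
  first=0(e) contributes 7
  first=1(f) contributes 7
  first=5(a) contributes 2
|[w]| = 16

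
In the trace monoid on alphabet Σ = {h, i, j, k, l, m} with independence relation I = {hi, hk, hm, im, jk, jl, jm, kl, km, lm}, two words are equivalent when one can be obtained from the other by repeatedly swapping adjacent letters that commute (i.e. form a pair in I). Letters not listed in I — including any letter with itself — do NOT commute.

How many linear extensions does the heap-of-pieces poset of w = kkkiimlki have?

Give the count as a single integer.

piece 0:k — minimal
piece 1:k rests on {0:k}
piece 2:k rests on {1:k}
piece 3:i rests on {2:k}
piece 4:i rests on {3:i}
piece 5:m — minimal
piece 6:l rests on {4:i}
piece 7:k rests on {4:i}
piece 8:i rests on {6:l, 7:k}
minimal pieces: {0:k, 5:m}
ways to finish when only these pieces remain (= sum over removing one remaining piece with nothing left below it):
  1 left: {5}→1  {8}→1
  2 left: {5,8}→2  {6,8}→1  {7,8}→1
  3 left: {5,6,8}→3  {5,7,8}→3  {6,7,8}→2
  4 left: {4,6,7,8}→2  {5,6,7,8}→8
  5 left: {3,4,6,7,8}→2  {4,5,6,7,8}→10
  6 left: {2,3,4,6,7,8}→2  {3,4,5,6,7,8}→12
  7 left: {1,2,3,4,6,7,8}→2  {2,3,4,5,6,7,8}→14
  placing 0:k first → 16 extensions
  placing 5:m first → 2 extensions
total linear extensions = 18

18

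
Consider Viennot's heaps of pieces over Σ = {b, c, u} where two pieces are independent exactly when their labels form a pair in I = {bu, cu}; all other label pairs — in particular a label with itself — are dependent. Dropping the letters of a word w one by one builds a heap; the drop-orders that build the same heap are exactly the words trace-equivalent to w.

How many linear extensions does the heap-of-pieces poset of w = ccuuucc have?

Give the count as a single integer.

35

#0=c has no predecessor
#1=c depends on [0:c]
#2=u has no predecessor
#3=u depends on [2:u]
#4=u depends on [3:u]
#5=c depends on [1:c]
#6=c depends on [5:c]
sources: [0:c, 2:u]
N(rest) = Σ N(rest − s) over sources s of rest; N(one piece) = 1:
  size 1 → [4]=1  [6]=1
  size 2 → [3,4]=1  [4,6]=2  [5,6]=1
  size 3 → [1,5,6]=1  [2,3,4]=1  [3,4,6]=3  [4,5,6]=3
  size 4 → [0,1,5,6]=1  [1,4,5,6]=4  [2,3,4,6]=4  [3,4,5,6]=6
  size 5 → [0,1,4,5,6]=5  [1,3,4,5,6]=10  [2,3,4,5,6]=10
  first=0(c) contributes 20
  first=2(u) contributes 15
|[w]| = 35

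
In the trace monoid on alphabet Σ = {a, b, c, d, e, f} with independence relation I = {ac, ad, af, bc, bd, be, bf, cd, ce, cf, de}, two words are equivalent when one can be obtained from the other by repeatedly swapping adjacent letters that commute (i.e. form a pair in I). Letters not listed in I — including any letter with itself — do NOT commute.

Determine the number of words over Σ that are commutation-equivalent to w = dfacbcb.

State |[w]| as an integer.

piece 0:d — minimal
piece 1:f rests on {0:d}
piece 2:a — minimal
piece 3:c — minimal
piece 4:b rests on {2:a}
piece 5:c rests on {3:c}
piece 6:b rests on {4:b}
minimal pieces: {0:d, 2:a, 3:c}
ways to finish when only these pieces remain (= sum over removing one remaining piece with nothing left below it):
  1 left: {1}→1  {5}→1  {6}→1
  2 left: {0,1}→1  {1,5}→2  {1,6}→2  {3,5}→1  {4,6}→1  {5,6}→2
  3 left: {0,1,5}→3  {0,1,6}→3  {1,3,5}→3  {1,4,6}→3  {1,5,6}→6  {2,4,6}→1  {3,5,6}→3  {4,5,6}→3
  4 left: {0,1,3,5}→6  {0,1,4,6}→6  {0,1,5,6}→12  {1,2,4,6}→4  {1,3,5,6}→12  {1,4,5,6}→12  {2,4,5,6}→4  {3,4,5,6}→6
  5 left: {0,1,2,4,6}→10  {0,1,3,5,6}→30  {0,1,4,5,6}→30  {1,2,4,5,6}→20  {1,3,4,5,6}→30  {2,3,4,5,6}→10
  placing 0:d first → 60 extensions
  placing 2:a first → 90 extensions
  placing 3:c first → 60 extensions
total linear extensions = 210

210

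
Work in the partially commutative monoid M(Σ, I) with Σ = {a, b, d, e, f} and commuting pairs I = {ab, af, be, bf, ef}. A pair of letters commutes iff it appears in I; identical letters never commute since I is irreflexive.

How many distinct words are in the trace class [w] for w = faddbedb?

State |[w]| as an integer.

4

0(f) covers ∅
1(a) covers ∅
2(d) covers 0:f, 1:a
3(d) covers 2:d
4(b) covers 3:d
5(e) covers 3:d
6(d) covers 4:b, 5:e
7(b) covers 6:d
floor of heap: 0:f, 1:a
completions by unplaced set U, small U first (add the entries for U minus each lowest piece of U):
  |U|=1: {7}:1
  |U|=2: {6,7}:1
  |U|=3: {4,6,7}:1  {5,6,7}:1
  |U|=4: {4,5,6,7}:2
  |U|=5: {3,4,5,6,7}:2
  |U|=6: {2,3,4,5,6,7}:2
  start at 0(f): 2
  start at 1(a): 2
sum over floor = 4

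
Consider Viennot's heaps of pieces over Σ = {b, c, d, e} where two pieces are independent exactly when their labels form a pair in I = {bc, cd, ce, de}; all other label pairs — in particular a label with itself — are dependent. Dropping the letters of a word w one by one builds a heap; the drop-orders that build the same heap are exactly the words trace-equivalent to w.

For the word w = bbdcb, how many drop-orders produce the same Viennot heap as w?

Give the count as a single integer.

5

drop 0:b onto floor
drop 1:b onto {0:b}
drop 2:d onto {1:b}
drop 3:c onto floor
drop 4:b onto {2:d}
ground layer = {0:b, 3:c}
drop-orders for the pieces not yet dropped (sum over which currently-grounded one goes next):
  1 to go: {3} 1  {4} 1
  2 to go: {2,4} 1  {3,4} 2
  3 to go: {1,2,4} 1  {2,3,4} 3
  if 0:b drops first: 4 orders
  if 3:c drops first: 1 orders
heap linearizations: 5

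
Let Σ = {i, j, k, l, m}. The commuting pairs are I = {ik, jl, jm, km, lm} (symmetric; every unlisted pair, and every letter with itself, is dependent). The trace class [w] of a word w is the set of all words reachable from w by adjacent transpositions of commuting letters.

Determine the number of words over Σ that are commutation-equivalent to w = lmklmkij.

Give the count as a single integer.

drop 0:l onto floor
drop 1:m onto floor
drop 2:k onto {0:l}
drop 3:l onto {2:k}
drop 4:m onto {1:m}
drop 5:k onto {3:l}
drop 6:i onto {3:l, 4:m}
drop 7:j onto {5:k, 6:i}
ground layer = {0:l, 1:m}
drop-orders for the pieces not yet dropped (sum over which currently-grounded one goes next):
  1 to go: {7} 1
  2 to go: {5,7} 1  {6,7} 1
  3 to go: {4,6,7} 1  {5,6,7} 2
  4 to go: {1,4,6,7} 1  {3,5,6,7} 2  {4,5,6,7} 3
  5 to go: {1,4,5,6,7} 4  {2,3,5,6,7} 2  {3,4,5,6,7} 5
  6 to go: {0,2,3,5,6,7} 2  {1,3,4,5,6,7} 9  {2,3,4,5,6,7} 7
  if 0:l drops first: 16 orders
  if 1:m drops first: 9 orders
heap linearizations: 25

25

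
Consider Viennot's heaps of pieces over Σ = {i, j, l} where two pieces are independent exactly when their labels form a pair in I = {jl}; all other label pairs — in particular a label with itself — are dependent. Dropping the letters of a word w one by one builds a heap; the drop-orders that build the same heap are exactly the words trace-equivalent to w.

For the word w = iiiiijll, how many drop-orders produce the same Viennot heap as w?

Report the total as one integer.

3

0(i) covers ∅
1(i) covers 0:i
2(i) covers 1:i
3(i) covers 2:i
4(i) covers 3:i
5(j) covers 4:i
6(l) covers 4:i
7(l) covers 6:l
floor of heap: 0:i
completions by unplaced set U, small U first (add the entries for U minus each lowest piece of U):
  |U|=1: {5}:1  {7}:1
  |U|=2: {5,7}:2  {6,7}:1
  |U|=3: {5,6,7}:3
  |U|=4: {4,5,6,7}:3
  |U|=5: {3,4,5,6,7}:3
  |U|=6: {2,3,4,5,6,7}:3
  start at 0(i): 3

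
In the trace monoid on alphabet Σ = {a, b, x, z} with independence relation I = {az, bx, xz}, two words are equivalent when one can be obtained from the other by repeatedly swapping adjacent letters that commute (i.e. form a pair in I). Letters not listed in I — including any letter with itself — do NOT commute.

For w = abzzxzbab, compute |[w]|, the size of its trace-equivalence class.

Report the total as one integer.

6

0(a) covers ∅
1(b) covers 0:a
2(z) covers 1:b
3(z) covers 2:z
4(x) covers 0:a
5(z) covers 3:z
6(b) covers 5:z
7(a) covers 4:x, 6:b
8(b) covers 7:a
floor of heap: 0:a
completions by unplaced set U, small U first (add the entries for U minus each lowest piece of U):
  |U|=1: {8}:1
  |U|=2: {7,8}:1
  |U|=3: {4,7,8}:1  {6,7,8}:1
  |U|=4: {4,6,7,8}:2  {5,6,7,8}:1
  |U|=5: {3,5,6,7,8}:1  {4,5,6,7,8}:3
  |U|=6: {2,3,5,6,7,8}:1  {3,4,5,6,7,8}:4
  |U|=7: {1,2,3,5,6,7,8}:1  {2,3,4,5,6,7,8}:5
  start at 0(a): 6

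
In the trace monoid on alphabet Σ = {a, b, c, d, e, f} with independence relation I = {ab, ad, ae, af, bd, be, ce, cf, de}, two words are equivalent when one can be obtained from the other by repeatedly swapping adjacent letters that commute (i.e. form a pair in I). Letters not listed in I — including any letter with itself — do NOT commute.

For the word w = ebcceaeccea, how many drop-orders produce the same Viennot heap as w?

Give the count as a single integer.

drop 0:e onto floor
drop 1:b onto floor
drop 2:c onto {1:b}
drop 3:c onto {2:c}
drop 4:e onto {0:e}
drop 5:a onto {3:c}
drop 6:e onto {4:e}
drop 7:c onto {5:a}
drop 8:c onto {7:c}
drop 9:e onto {6:e}
drop 10:a onto {8:c}
ground layer = {0:e, 1:b}
drop-orders for the pieces not yet dropped (sum over which currently-grounded one goes next):
  1 to go: {9} 1  {10} 1
  2 to go: {6,9} 1  {8,10} 1  {9,10} 2
  3 to go: {4,6,9} 1  {6,9,10} 3  {7,8,10} 1  {8,9,10} 3
  4 to go: {0,4,6,9} 1  {4,6,9,10} 4  {5,7,8,10} 1  {6,8,9,10} 6  {7,8,9,10} 4
  5 to go: {0,4,6,9,10} 5  {3,5,7,8,10} 1  {4,6,8,9,10} 10  {5,7,8,9,10} 5  {6,7,8,9,10} 10
  6 to go: {0,4,6,8,9,10} 15  {2,3,5,7,8,10} 1  {3,5,7,8,9,10} 6  {4,6,7,8,9,10} 20  {5,6,7,8,9,10} 15
  7 to go: {0,4,6,7,8,9,10} 35  {1,2,3,5,7,8,10} 1  {2,3,5,7,8,9,10} 7  {3,5,6,7,8,9,10} 21  {4,5,6,7,8,9,10} 35
  8 to go: {0,4,5,6,7,8,9,10} 70  {1,2,3,5,7,8,9,10} 8  {2,3,5,6,7,8,9,10} 28  {3,4,5,6,7,8,9,10} 56
  9 to go: {0,3,4,5,6,7,8,9,10} 126  {1,2,3,5,6,7,8,9,10} 36  {2,3,4,5,6,7,8,9,10} 84
  if 0:e drops first: 120 orders
  if 1:b drops first: 210 orders
heap linearizations: 330

330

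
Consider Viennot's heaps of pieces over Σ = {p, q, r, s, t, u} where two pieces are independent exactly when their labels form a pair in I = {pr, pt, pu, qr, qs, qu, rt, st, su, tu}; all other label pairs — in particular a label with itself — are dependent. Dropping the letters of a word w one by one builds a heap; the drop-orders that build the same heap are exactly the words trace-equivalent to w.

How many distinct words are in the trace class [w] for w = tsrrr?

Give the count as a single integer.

5

piece 0:t — minimal
piece 1:s — minimal
piece 2:r rests on {1:s}
piece 3:r rests on {2:r}
piece 4:r rests on {3:r}
minimal pieces: {0:t, 1:s}
ways to finish when only these pieces remain (= sum over removing one remaining piece with nothing left below it):
  1 left: {0}→1  {4}→1
  2 left: {0,4}→2  {3,4}→1
  3 left: {0,3,4}→3  {2,3,4}→1
  placing 0:t first → 1 extensions
  placing 1:s first → 4 extensions
total linear extensions = 5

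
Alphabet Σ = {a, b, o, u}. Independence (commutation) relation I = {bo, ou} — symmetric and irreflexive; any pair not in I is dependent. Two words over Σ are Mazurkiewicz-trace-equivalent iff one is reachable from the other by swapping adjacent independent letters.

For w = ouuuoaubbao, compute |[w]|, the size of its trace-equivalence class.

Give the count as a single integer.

10

0(o) covers ∅
1(u) covers ∅
2(u) covers 1:u
3(u) covers 2:u
4(o) covers 0:o
5(a) covers 3:u, 4:o
6(u) covers 5:a
7(b) covers 6:u
8(b) covers 7:b
9(a) covers 8:b
10(o) covers 9:a
floor of heap: 0:o, 1:u
completions by unplaced set U, small U first (add the entries for U minus each lowest piece of U):
  |U|=1: {10}:1
  |U|=2: {9,10}:1
  |U|=3: {8,9,10}:1
  |U|=4: {7,8,9,10}:1
  |U|=5: {6,7,8,9,10}:1
  |U|=6: {5,6,7,8,9,10}:1
  |U|=7: {3,5,6,7,8,9,10}:1  {4,5,6,7,8,9,10}:1
  |U|=8: {0,4,5,6,7,8,9,10}:1  {2,3,5,6,7,8,9,10}:1  {3,4,5,6,7,8,9,10}:2
  |U|=9: {0,3,4,5,6,7,8,9,10}:3  {1,2,3,5,6,7,8,9,10}:1  {2,3,4,5,6,7,8,9,10}:3
  start at 0(o): 4
  start at 1(u): 6
sum over floor = 10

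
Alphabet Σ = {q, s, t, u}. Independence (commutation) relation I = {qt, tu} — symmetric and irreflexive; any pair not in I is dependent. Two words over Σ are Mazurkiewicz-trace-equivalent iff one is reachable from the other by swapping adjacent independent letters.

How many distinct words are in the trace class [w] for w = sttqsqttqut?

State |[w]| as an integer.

60

0(s) covers ∅
1(t) covers 0:s
2(t) covers 1:t
3(q) covers 0:s
4(s) covers 2:t, 3:q
5(q) covers 4:s
6(t) covers 4:s
7(t) covers 6:t
8(q) covers 5:q
9(u) covers 8:q
10(t) covers 7:t
floor of heap: 0:s
completions by unplaced set U, small U first (add the entries for U minus each lowest piece of U):
  |U|=1: {9}:1  {10}:1
  |U|=2: {7,10}:1  {8,9}:1  {9,10}:2
  |U|=3: {5,8,9}:1  {6,7,10}:1  {7,9,10}:3  {8,9,10}:3
  |U|=4: {5,8,9,10}:4  {6,7,9,10}:4  {7,8,9,10}:6
  |U|=5: {5,7,8,9,10}:10  {6,7,8,9,10}:10
  |U|=6: {5,6,7,8,9,10}:20
  |U|=7: {4,5,6,7,8,9,10}:20
  |U|=8: {2,4,5,6,7,8,9,10}:20  {3,4,5,6,7,8,9,10}:20
  |U|=9: {1,2,4,5,6,7,8,9,10}:20  {2,3,4,5,6,7,8,9,10}:40
  start at 0(s): 60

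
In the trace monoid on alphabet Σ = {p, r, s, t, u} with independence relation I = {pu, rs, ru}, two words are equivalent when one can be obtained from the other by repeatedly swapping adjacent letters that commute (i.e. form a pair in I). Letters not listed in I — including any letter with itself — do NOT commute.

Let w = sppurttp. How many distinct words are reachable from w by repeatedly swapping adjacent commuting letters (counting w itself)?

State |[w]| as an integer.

4

0(s) covers ∅
1(p) covers 0:s
2(p) covers 1:p
3(u) covers 0:s
4(r) covers 2:p
5(t) covers 3:u, 4:r
6(t) covers 5:t
7(p) covers 6:t
floor of heap: 0:s
completions by unplaced set U, small U first (add the entries for U minus each lowest piece of U):
  |U|=1: {7}:1
  |U|=2: {6,7}:1
  |U|=3: {5,6,7}:1
  |U|=4: {3,5,6,7}:1  {4,5,6,7}:1
  |U|=5: {2,4,5,6,7}:1  {3,4,5,6,7}:2
  |U|=6: {1,2,4,5,6,7}:1  {2,3,4,5,6,7}:3
  start at 0(s): 4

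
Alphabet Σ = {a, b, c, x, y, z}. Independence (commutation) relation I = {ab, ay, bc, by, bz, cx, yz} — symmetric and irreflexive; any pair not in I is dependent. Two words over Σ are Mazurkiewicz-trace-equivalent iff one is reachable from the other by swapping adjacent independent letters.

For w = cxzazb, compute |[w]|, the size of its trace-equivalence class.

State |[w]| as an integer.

9

piece 0:c — minimal
piece 1:x — minimal
piece 2:z rests on {0:c, 1:x}
piece 3:a rests on {2:z}
piece 4:z rests on {3:a}
piece 5:b rests on {1:x}
minimal pieces: {0:c, 1:x}
ways to finish when only these pieces remain (= sum over removing one remaining piece with nothing left below it):
  1 left: {4}→1  {5}→1
  2 left: {3,4}→1  {4,5}→2
  3 left: {2,3,4}→1  {3,4,5}→3
  4 left: {0,2,3,4}→1  {2,3,4,5}→4
  placing 0:c first → 4 extensions
  placing 1:x first → 5 extensions
total linear extensions = 9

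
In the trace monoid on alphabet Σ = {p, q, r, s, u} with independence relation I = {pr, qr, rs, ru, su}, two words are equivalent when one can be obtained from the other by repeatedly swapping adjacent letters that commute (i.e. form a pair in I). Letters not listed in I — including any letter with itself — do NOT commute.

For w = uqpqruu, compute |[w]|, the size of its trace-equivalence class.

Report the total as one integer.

drop 0:u onto floor
drop 1:q onto {0:u}
drop 2:p onto {1:q}
drop 3:q onto {2:p}
drop 4:r onto floor
drop 5:u onto {3:q}
drop 6:u onto {5:u}
ground layer = {0:u, 4:r}
drop-orders for the pieces not yet dropped (sum over which currently-grounded one goes next):
  1 to go: {4} 1  {6} 1
  2 to go: {4,6} 2  {5,6} 1
  3 to go: {3,5,6} 1  {4,5,6} 3
  4 to go: {2,3,5,6} 1  {3,4,5,6} 4
  5 to go: {1,2,3,5,6} 1  {2,3,4,5,6} 5
  if 0:u drops first: 6 orders
  if 4:r drops first: 1 orders
heap linearizations: 7

7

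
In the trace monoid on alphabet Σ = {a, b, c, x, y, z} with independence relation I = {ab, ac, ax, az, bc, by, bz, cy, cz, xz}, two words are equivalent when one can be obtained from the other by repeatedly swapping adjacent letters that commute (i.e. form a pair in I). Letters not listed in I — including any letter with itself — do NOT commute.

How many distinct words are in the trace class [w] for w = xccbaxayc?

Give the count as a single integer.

147

piece 0:x — minimal
piece 1:c rests on {0:x}
piece 2:c rests on {1:c}
piece 3:b rests on {0:x}
piece 4:a — minimal
piece 5:x rests on {2:c, 3:b}
piece 6:a rests on {4:a}
piece 7:y rests on {5:x, 6:a}
piece 8:c rests on {5:x}
minimal pieces: {0:x, 4:a}
ways to finish when only these pieces remain (= sum over removing one remaining piece with nothing left below it):
  1 left: {7}→1  {8}→1
  2 left: {6,7}→1  {7,8}→2
  3 left: {4,6,7}→1  {5,7,8}→2  {6,7,8}→3
  4 left: {2,5,7,8}→2  {3,5,7,8}→2  {4,6,7,8}→4  {5,6,7,8}→5
  5 left: {1,2,5,7,8}→2  {2,3,5,7,8}→4  {2,5,6,7,8}→7  {3,5,6,7,8}→7  {4,5,6,7,8}→9
  6 left: {1,2,3,5,7,8}→6  {1,2,5,6,7,8}→9  {2,3,5,6,7,8}→18  {2,4,5,6,7,8}→16  {3,4,5,6,7,8}→16
  7 left: {0,1,2,3,5,7,8}→6  {1,2,3,5,6,7,8}→33  {1,2,4,5,6,7,8}→25  {2,3,4,5,6,7,8}→50
  placing 0:x first → 108 extensions
  placing 4:a first → 39 extensions
total linear extensions = 147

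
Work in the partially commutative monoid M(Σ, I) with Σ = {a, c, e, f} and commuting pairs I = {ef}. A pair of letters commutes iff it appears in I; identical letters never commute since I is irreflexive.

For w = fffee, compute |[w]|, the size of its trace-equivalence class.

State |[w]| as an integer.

0(f) covers ∅
1(f) covers 0:f
2(f) covers 1:f
3(e) covers ∅
4(e) covers 3:e
floor of heap: 0:f, 3:e
completions by unplaced set U, small U first (add the entries for U minus each lowest piece of U):
  |U|=1: {2}:1  {4}:1
  |U|=2: {1,2}:1  {2,4}:2  {3,4}:1
  |U|=3: {0,1,2}:1  {1,2,4}:3  {2,3,4}:3
  start at 0(f): 6
  start at 3(e): 4
sum over floor = 10

10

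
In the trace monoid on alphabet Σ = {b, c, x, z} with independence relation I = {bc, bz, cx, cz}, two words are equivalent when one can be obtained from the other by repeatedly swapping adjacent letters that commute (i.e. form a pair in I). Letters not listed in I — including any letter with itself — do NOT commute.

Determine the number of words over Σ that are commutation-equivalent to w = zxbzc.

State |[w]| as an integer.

#0=z has no predecessor
#1=x depends on [0:z]
#2=b depends on [1:x]
#3=z depends on [1:x]
#4=c has no predecessor
sources: [0:z, 4:c]
N(rest) = Σ N(rest − s) over sources s of rest; N(one piece) = 1:
  size 1 → [2]=1  [3]=1  [4]=1
  size 2 → [2,3]=2  [2,4]=2  [3,4]=2
  size 3 → [1,2,3]=2  [2,3,4]=6
  first=0(z) contributes 8
  first=4(c) contributes 2
|[w]| = 10

10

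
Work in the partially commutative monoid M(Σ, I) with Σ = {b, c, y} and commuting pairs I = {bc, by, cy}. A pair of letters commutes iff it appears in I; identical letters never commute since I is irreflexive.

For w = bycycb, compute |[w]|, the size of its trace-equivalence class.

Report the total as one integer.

90

piece 0:b — minimal
piece 1:y — minimal
piece 2:c — minimal
piece 3:y rests on {1:y}
piece 4:c rests on {2:c}
piece 5:b rests on {0:b}
minimal pieces: {0:b, 1:y, 2:c}
ways to finish when only these pieces remain (= sum over removing one remaining piece with nothing left below it):
  1 left: {3}→1  {4}→1  {5}→1
  2 left: {0,5}→1  {1,3}→1  {2,4}→1  {3,4}→2  {3,5}→2  {4,5}→2
  3 left: {0,3,5}→3  {0,4,5}→3  {1,3,4}→3  {1,3,5}→3  {2,3,4}→3  {2,4,5}→3  {3,4,5}→6
  4 left: {0,1,3,5}→6  {0,2,4,5}→6  {0,3,4,5}→12  {1,2,3,4}→6  {1,3,4,5}→12  {2,3,4,5}→12
  placing 0:b first → 30 extensions
  placing 1:y first → 30 extensions
  placing 2:c first → 30 extensions
total linear extensions = 90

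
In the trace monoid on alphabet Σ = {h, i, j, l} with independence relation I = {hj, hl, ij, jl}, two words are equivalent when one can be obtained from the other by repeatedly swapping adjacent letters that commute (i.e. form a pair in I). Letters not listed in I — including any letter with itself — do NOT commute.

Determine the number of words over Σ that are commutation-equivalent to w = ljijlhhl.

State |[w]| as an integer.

#0=l has no predecessor
#1=j has no predecessor
#2=i depends on [0:l]
#3=j depends on [1:j]
#4=l depends on [2:i]
#5=h depends on [2:i]
#6=h depends on [5:h]
#7=l depends on [4:l]
sources: [0:l, 1:j]
N(rest) = Σ N(rest − s) over sources s of rest; N(one piece) = 1:
  size 1 → [3]=1  [6]=1  [7]=1
  size 2 → [1,3]=1  [3,6]=2  [3,7]=2  [4,7]=1  [5,6]=1  [6,7]=2
  size 3 → [1,3,6]=3  [1,3,7]=3  [3,4,7]=3  [3,5,6]=3  [3,6,7]=6  [4,6,7]=3  [5,6,7]=3
  size 4 → [1,3,4,7]=6  [1,3,5,6]=6  [1,3,6,7]=12  [3,4,6,7]=12  [3,5,6,7]=12  [4,5,6,7]=6
  size 5 → [1,3,4,6,7]=30  [1,3,5,6,7]=30  [2,4,5,6,7]=6  [3,4,5,6,7]=30
  size 6 → [0,2,4,5,6,7]=6  [1,3,4,5,6,7]=90  [2,3,4,5,6,7]=36
  first=0(l) contributes 126
  first=1(j) contributes 42
|[w]| = 168

168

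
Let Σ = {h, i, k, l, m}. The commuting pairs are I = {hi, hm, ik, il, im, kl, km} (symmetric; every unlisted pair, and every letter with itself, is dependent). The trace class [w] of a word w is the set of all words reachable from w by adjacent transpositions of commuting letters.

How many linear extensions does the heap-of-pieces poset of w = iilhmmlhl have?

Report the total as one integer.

108

#0=i has no predecessor
#1=i depends on [0:i]
#2=l has no predecessor
#3=h depends on [2:l]
#4=m depends on [2:l]
#5=m depends on [4:m]
#6=l depends on [3:h, 5:m]
#7=h depends on [6:l]
#8=l depends on [7:h]
sources: [0:i, 2:l]
N(rest) = Σ N(rest − s) over sources s of rest; N(one piece) = 1:
  size 1 → [1]=1  [8]=1
  size 2 → [0,1]=1  [1,8]=2  [7,8]=1
  size 3 → [0,1,8]=3  [1,7,8]=3  [6,7,8]=1
  size 4 → [0,1,7,8]=6  [1,6,7,8]=4  [3,6,7,8]=1  [5,6,7,8]=1
  size 5 → [0,1,6,7,8]=10  [1,3,6,7,8]=5  [1,5,6,7,8]=5  [3,5,6,7,8]=2  [4,5,6,7,8]=1
  size 6 → [0,1,3,6,7,8]=15  [0,1,5,6,7,8]=15  [1,3,5,6,7,8]=12  [1,4,5,6,7,8]=6  [3,4,5,6,7,8]=3
  size 7 → [0,1,3,5,6,7,8]=42  [0,1,4,5,6,7,8]=21  [1,3,4,5,6,7,8]=21  [2,3,4,5,6,7,8]=3
  first=0(i) contributes 24
  first=2(l) contributes 84
|[w]| = 108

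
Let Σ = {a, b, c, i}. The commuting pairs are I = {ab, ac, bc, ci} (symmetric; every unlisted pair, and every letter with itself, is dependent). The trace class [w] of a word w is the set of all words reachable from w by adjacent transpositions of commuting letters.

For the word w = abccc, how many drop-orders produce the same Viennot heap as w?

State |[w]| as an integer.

20

piece 0:a — minimal
piece 1:b — minimal
piece 2:c — minimal
piece 3:c rests on {2:c}
piece 4:c rests on {3:c}
minimal pieces: {0:a, 1:b, 2:c}
ways to finish when only these pieces remain (= sum over removing one remaining piece with nothing left below it):
  1 left: {0}→1  {1}→1  {4}→1
  2 left: {0,1}→2  {0,4}→2  {1,4}→2  {3,4}→1
  3 left: {0,1,4}→6  {0,3,4}→3  {1,3,4}→3  {2,3,4}→1
  placing 0:a first → 4 extensions
  placing 1:b first → 4 extensions
  placing 2:c first → 12 extensions
total linear extensions = 20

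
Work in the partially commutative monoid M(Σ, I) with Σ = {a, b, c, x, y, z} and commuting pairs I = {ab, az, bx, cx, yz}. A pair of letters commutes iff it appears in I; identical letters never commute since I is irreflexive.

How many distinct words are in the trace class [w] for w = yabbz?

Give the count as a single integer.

0(y) covers ∅
1(a) covers 0:y
2(b) covers 0:y
3(b) covers 2:b
4(z) covers 3:b
floor of heap: 0:y
completions by unplaced set U, small U first (add the entries for U minus each lowest piece of U):
  |U|=1: {1}:1  {4}:1
  |U|=2: {1,4}:2  {3,4}:1
  |U|=3: {1,3,4}:3  {2,3,4}:1
  start at 0(y): 4

4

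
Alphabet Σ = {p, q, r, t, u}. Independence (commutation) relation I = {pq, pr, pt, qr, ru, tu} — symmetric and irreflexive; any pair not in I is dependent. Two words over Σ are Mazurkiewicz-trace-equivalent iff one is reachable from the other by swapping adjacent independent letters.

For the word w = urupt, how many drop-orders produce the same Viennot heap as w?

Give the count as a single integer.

piece 0:u — minimal
piece 1:r — minimal
piece 2:u rests on {0:u}
piece 3:p rests on {2:u}
piece 4:t rests on {1:r}
minimal pieces: {0:u, 1:r}
ways to finish when only these pieces remain (= sum over removing one remaining piece with nothing left below it):
  1 left: {3}→1  {4}→1
  2 left: {1,4}→1  {2,3}→1  {3,4}→2
  3 left: {0,2,3}→1  {1,3,4}→3  {2,3,4}→3
  placing 0:u first → 6 extensions
  placing 1:r first → 4 extensions
total linear extensions = 10

10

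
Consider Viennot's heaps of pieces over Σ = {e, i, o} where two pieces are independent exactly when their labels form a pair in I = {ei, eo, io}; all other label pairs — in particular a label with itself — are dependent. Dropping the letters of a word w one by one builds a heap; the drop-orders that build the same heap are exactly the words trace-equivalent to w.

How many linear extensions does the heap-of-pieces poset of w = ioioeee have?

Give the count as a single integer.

0(i) covers ∅
1(o) covers ∅
2(i) covers 0:i
3(o) covers 1:o
4(e) covers ∅
5(e) covers 4:e
6(e) covers 5:e
floor of heap: 0:i, 1:o, 4:e
completions by unplaced set U, small U first (add the entries for U minus each lowest piece of U):
  |U|=1: {2}:1  {3}:1  {6}:1
  |U|=2: {0,2}:1  {1,3}:1  {2,3}:2  {2,6}:2  {3,6}:2  {5,6}:1
  |U|=3: {0,2,3}:3  {0,2,6}:3  {1,2,3}:3  {1,3,6}:3  {2,3,6}:6  {2,5,6}:3  {3,5,6}:3  {4,5,6}:1
  |U|=4: {0,1,2,3}:6  {0,2,3,6}:12  {0,2,5,6}:6  {1,2,3,6}:12  {1,3,5,6}:6  {2,3,5,6}:12  {2,4,5,6}:4  {3,4,5,6}:4
  |U|=5: {0,1,2,3,6}:30  {0,2,3,5,6}:30  {0,2,4,5,6}:10  {1,2,3,5,6}:30  {1,3,4,5,6}:10  {2,3,4,5,6}:20
  start at 0(i): 60
  start at 1(o): 60
  start at 4(e): 90
sum over floor = 210

210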